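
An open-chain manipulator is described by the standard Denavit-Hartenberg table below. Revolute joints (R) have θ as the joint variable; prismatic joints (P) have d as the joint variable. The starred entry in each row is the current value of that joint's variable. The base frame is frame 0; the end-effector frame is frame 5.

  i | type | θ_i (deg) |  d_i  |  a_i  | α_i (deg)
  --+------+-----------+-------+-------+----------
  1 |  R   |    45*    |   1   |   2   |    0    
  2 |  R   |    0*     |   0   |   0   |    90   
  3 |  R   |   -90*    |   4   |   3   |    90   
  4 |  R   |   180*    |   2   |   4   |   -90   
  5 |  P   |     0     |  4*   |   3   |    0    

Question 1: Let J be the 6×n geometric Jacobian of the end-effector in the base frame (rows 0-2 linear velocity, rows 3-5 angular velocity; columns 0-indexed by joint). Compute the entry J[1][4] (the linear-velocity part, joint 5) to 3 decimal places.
0.707

prismatic axis z_4 = (-0.7071,0.7071,0.0000)
J_v[:, 4] = z_4; J_ω[:, 4] = (0,0,0)
entry J[1][4] = 0.7071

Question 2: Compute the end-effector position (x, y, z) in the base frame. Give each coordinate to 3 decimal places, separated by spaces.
after link 1: o_1 = (1.4142, 1.4142, 1.0000)
after link 2: o_2 = (1.4142, 1.4142, 1.0000)
after link 3: o_3 = (4.2426, -1.4142, -2.0000)
after link 4: o_4 = (2.8284, -2.8284, 2.0000)
after link 5: o_5 = (0.0000, -0.0000, 5.0000)

0.000 -0.000 5.000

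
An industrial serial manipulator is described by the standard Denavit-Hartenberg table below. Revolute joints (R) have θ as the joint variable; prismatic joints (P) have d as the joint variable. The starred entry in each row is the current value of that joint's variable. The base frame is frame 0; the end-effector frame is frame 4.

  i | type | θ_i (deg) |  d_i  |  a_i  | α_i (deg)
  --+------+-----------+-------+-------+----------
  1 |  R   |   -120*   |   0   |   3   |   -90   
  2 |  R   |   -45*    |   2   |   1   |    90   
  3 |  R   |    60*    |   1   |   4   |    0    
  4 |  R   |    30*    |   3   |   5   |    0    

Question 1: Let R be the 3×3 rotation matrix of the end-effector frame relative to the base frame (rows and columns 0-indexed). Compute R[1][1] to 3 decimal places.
0.612

End-effector y-axis (col 1 of R) = (0.3536,0.6124,-0.7071)
R[1][1] = 0.6124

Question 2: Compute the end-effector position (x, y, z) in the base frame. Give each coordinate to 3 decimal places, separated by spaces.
after link 1: o_1 = (-1.5000, -2.5981, 0.0000)
after link 2: o_2 = (-0.1215, -4.2104, 0.7071)
after link 3: o_3 = (2.5249, -6.5549, 2.8284)
after link 4: o_4 = (7.9157, -7.2178, 4.9497)

7.916 -7.218 4.950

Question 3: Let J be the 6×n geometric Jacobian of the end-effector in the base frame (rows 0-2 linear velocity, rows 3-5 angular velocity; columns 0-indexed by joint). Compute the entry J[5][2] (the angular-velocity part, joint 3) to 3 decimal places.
axis z_2 = (0.3536,0.6124,0.7071); lever o_n−o_2 = (8.0372,-3.0073,4.2426)
cross product → J_v[:, 2] = (4.7246,4.1832,-5.9850)
J_ω[:, 2] = z_2
entry J[5][2] = 0.7071

0.707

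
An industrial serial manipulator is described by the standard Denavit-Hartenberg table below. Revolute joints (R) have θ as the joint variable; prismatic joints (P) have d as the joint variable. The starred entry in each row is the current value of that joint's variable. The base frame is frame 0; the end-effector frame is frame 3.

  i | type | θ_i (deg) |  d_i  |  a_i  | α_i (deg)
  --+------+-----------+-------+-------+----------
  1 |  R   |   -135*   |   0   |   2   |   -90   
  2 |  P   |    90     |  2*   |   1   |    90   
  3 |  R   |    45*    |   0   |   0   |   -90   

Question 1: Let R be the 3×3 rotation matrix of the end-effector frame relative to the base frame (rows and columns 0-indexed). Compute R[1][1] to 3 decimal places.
End-effector y-axis (col 1 of R) = (0.7071,0.7071,-0.0000)
R[1][1] = 0.7071

0.707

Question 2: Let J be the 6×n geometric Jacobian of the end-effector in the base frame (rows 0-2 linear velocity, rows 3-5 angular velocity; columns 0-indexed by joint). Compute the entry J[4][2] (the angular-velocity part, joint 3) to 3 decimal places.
axis z_2 = (-0.7071,-0.7071,0.0000); lever o_n−o_2 = (0.0000,0.0000,0.0000)
cross product → J_v[:, 2] = (-0.0000,0.0000,0.0000)
J_ω[:, 2] = z_2
entry J[4][2] = -0.7071

-0.707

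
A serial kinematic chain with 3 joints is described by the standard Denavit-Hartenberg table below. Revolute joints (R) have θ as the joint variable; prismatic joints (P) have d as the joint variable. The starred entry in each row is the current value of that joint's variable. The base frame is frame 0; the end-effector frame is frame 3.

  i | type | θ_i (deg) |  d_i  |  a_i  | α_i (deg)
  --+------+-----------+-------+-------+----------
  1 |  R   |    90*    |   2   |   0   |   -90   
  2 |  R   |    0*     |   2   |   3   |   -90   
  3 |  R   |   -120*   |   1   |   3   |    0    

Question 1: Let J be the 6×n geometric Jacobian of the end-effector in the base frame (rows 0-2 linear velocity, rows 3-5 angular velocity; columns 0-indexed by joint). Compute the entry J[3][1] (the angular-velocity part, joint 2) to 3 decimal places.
axis z_1 = (-1.0000,0.0000,0.0000); lever o_n−o_1 = (-4.5981,1.5000,-1.0000)
cross product → J_v[:, 1] = (-0.0000,-1.0000,-1.5000)
J_ω[:, 1] = z_1
entry J[3][1] = -1.0000

-1.000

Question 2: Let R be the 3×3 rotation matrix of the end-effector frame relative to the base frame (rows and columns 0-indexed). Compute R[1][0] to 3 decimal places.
End-effector x-axis (col 0 of R) = (-0.8660,-0.5000,0.0000)
R[1][0] = -0.5000

-0.500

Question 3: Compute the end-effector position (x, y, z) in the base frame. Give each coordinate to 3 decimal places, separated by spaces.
after link 1: o_1 = (0.0000, 0.0000, 2.0000)
after link 2: o_2 = (-2.0000, 3.0000, 2.0000)
after link 3: o_3 = (-4.5981, 1.5000, 1.0000)

-4.598 1.500 1.000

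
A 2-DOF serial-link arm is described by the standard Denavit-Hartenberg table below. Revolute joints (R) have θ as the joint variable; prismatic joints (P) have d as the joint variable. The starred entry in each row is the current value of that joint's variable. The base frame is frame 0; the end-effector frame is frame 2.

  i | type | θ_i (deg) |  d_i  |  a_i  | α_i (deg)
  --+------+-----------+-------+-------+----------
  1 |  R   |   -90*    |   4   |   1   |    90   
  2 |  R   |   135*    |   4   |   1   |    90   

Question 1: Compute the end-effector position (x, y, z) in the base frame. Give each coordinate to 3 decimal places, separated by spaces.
-4.000 -0.293 4.707

after link 1: o_1 = (0.0000, -1.0000, 4.0000)
after link 2: o_2 = (-4.0000, -0.2929, 4.7071)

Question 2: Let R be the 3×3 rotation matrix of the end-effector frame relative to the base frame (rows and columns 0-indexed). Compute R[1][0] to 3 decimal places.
0.707

End-effector x-axis (col 0 of R) = (0.0000,0.7071,0.7071)
R[1][0] = 0.7071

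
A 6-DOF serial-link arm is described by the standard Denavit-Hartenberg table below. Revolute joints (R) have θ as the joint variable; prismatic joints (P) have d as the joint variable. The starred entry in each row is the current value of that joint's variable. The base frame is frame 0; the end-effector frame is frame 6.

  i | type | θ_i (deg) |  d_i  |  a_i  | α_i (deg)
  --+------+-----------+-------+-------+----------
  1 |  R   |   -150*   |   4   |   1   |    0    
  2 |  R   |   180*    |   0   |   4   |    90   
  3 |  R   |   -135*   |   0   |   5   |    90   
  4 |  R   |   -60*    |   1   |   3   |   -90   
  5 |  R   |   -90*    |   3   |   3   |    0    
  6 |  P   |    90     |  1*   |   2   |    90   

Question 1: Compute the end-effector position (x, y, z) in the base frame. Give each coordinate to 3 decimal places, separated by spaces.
after link 1: o_1 = (-0.8660, -0.5000, 4.0000)
after link 2: o_2 = (2.5981, 1.5000, 4.0000)
after link 3: o_3 = (-0.4638, -0.2678, 0.4645)
after link 4: o_4 = (-3.2938, 1.0983, 0.1109)
after link 5: o_5 = (-5.9719, -2.1799, 0.3951)
after link 6: o_6 = (-7.7306, -1.7727, -0.9244)

-7.731 -1.773 -0.924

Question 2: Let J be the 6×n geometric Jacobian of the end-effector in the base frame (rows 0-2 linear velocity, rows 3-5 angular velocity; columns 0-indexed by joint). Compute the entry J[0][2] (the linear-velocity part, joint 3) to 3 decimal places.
axis z_2 = (0.5000,-0.8660,0.0000); lever o_n−o_2 = (-10.3287,-3.2727,-4.9244)
cross product → J_v[:, 2] = (4.2646,2.4622,-10.5812)
J_ω[:, 2] = z_2
entry J[0][2] = 4.2646

4.265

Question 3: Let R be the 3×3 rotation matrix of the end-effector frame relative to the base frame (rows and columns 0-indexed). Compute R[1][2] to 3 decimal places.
-0.354

End-effector z-axis (col 2 of R) = (-0.6124,-0.3536,0.7071)
R[1][2] = -0.3536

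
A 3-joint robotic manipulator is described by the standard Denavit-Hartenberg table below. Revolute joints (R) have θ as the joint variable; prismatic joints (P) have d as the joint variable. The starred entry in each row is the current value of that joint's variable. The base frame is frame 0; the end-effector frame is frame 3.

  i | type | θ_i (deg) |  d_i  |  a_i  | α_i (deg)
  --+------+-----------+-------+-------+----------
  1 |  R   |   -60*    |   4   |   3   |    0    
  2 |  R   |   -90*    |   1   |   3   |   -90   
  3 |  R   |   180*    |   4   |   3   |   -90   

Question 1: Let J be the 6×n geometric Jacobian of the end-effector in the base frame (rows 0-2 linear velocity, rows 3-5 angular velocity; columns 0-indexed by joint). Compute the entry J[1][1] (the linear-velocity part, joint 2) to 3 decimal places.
2.000

axis z_1 = (0.0000,0.0000,1.0000); lever o_n−o_1 = (2.0000,-3.4641,1.0000)
cross product → J_v[:, 1] = (3.4641,2.0000,-0.0000)
J_ω[:, 1] = z_1
entry J[1][1] = 2.0000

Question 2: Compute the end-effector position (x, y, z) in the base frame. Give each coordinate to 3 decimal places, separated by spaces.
after link 1: o_1 = (1.5000, -2.5981, 4.0000)
after link 2: o_2 = (-1.0981, -4.0981, 5.0000)
after link 3: o_3 = (3.5000, -6.0622, 5.0000)

3.500 -6.062 5.000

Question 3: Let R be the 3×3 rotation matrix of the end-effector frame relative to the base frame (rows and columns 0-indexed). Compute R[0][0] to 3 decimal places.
End-effector x-axis (col 0 of R) = (0.8660,0.5000,-0.0000)
R[0][0] = 0.8660

0.866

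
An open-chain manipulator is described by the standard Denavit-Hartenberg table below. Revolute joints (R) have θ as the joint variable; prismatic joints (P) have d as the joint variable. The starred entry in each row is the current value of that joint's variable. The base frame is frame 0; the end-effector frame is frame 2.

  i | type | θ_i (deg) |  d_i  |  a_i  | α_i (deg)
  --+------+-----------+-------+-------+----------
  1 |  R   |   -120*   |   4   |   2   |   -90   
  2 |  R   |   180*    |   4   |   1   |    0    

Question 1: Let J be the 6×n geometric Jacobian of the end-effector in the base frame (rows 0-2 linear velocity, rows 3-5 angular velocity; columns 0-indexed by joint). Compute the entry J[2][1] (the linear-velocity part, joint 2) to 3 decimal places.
axis z_1 = (0.8660,-0.5000,0.0000); lever o_n−o_1 = (3.9641,-1.1340,0.0000)
cross product → J_v[:, 1] = (0.0000,0.0000,1.0000)
J_ω[:, 1] = z_1
entry J[2][1] = 1.0000

1.000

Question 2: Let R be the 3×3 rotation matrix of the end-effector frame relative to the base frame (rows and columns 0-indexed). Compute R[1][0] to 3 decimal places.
End-effector x-axis (col 0 of R) = (0.5000,0.8660,-0.0000)
R[1][0] = 0.8660

0.866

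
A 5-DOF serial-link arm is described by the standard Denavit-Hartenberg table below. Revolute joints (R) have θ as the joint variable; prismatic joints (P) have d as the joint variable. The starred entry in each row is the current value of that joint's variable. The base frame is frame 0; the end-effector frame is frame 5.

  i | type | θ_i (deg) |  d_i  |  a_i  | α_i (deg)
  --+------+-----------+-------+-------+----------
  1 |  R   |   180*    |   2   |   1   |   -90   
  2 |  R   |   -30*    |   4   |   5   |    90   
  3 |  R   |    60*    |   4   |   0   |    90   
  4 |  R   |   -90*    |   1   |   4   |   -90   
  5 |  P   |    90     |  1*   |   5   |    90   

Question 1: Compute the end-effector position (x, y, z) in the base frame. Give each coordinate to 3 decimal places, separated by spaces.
after link 1: o_1 = (-1.0000, 0.0000, 2.0000)
after link 2: o_2 = (-5.3301, -4.0000, 4.5000)
after link 3: o_3 = (-3.3301, -4.0000, 7.9641)
after link 4: o_4 = (-6.0801, -3.5000, 4.9330)
after link 5: o_5 = (-2.7631, -6.8660, 3.0179)

-2.763 -6.866 3.018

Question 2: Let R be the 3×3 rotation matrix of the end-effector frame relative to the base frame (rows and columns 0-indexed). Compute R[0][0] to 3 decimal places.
0.750

End-effector x-axis (col 0 of R) = (0.7500,-0.5000,-0.4330)
R[0][0] = 0.7500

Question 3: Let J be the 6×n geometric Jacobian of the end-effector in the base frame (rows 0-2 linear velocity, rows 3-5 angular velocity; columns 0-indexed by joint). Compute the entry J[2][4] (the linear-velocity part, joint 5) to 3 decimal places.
0.250

prismatic axis z_4 = (-0.4330,-0.8660,0.2500)
J_v[:, 4] = z_4; J_ω[:, 4] = (0,0,0)
entry J[2][4] = 0.2500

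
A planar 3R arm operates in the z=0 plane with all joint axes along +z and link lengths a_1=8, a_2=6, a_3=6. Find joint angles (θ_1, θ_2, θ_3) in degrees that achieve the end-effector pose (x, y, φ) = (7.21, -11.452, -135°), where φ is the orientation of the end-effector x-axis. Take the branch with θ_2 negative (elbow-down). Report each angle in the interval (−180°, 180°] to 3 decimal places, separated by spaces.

wrist centre = target − a_3·(cos φ, sin φ) = (11.4526, -7.2094)
cos θ_2 = (183.1378−8²−6²)/(2·8·6) = 0.8660; θ_2 = -30.0007° (elbow-down)
β = atan2(-7.2094,11.4526) = -32.1901°; ψ = atan2(-3.0001,13.1961) = -12.8082°
θ_1 = β − ψ = -19.3820°
θ_3 = φ − θ_1 − θ_2 = -85.6173° (wrapped to (-180°,180°])

-19.382 -30.001 -85.617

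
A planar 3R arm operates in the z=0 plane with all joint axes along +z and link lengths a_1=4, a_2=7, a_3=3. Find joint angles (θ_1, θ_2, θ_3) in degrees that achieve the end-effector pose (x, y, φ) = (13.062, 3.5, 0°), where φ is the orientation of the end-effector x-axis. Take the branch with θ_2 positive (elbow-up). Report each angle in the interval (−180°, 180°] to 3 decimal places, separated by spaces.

-0.004 30.007 -30.003

wrist centre = target − a_3·(cos φ, sin φ) = (10.0620, 3.5000)
cos θ_2 = (113.4938−4²−7²)/(2·4·7) = 0.8660; θ_2 = 30.0073° (elbow-up)
β = atan2(3.5000,10.0620) = 19.1799°; ψ = atan2(3.5008,10.0617) = 19.1843°
θ_1 = β − ψ = -0.0044°
θ_3 = φ − θ_1 − θ_2 = -30.0029° (wrapped to (-180°,180°])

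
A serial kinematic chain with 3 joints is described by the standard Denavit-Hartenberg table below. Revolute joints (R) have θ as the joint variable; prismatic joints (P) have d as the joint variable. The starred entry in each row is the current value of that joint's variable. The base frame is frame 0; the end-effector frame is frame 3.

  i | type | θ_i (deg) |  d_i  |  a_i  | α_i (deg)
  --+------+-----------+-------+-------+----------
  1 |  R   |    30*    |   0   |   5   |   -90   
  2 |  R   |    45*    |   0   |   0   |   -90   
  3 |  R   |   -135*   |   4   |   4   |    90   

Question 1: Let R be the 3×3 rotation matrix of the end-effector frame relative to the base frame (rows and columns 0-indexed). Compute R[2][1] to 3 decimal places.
End-effector y-axis (col 1 of R) = (-0.6124,-0.3536,-0.7071)
R[2][1] = -0.7071

-0.707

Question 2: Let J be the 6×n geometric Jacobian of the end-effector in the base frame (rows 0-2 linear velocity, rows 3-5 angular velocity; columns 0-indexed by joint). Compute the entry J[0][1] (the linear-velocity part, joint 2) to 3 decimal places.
axis z_1 = (-0.5000,0.8660,0.0000); lever o_n−o_1 = (-5.5958,0.0353,-0.8284)
cross product → J_v[:, 1] = (-0.7174,-0.4142,4.8284)
J_ω[:, 1] = z_1
entry J[0][1] = -0.7174

-0.717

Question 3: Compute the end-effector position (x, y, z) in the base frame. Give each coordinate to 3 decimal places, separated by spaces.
-1.266 2.535 -0.828

after link 1: o_1 = (4.3301, 2.5000, 0.0000)
after link 2: o_2 = (4.3301, 2.5000, 0.0000)
after link 3: o_3 = (-1.2656, 2.5353, -0.8284)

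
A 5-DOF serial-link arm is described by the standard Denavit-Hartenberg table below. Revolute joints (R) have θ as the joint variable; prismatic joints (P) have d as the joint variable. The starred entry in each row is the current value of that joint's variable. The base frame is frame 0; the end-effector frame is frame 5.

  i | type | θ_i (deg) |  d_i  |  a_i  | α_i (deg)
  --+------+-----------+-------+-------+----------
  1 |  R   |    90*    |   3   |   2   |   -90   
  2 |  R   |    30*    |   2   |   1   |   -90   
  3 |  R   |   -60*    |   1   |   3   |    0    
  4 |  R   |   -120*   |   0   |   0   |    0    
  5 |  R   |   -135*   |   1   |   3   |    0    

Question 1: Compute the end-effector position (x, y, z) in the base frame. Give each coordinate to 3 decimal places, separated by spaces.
-2.477 5.002 -1.043

after link 1: o_1 = (0.0000, 2.0000, 3.0000)
after link 2: o_2 = (-2.0000, 2.8660, 2.5000)
after link 3: o_3 = (-4.5981, 3.6651, 0.8840)
after link 4: o_4 = (-4.5981, 3.6651, 0.8840)
after link 5: o_5 = (-2.4768, 5.0022, -1.0427)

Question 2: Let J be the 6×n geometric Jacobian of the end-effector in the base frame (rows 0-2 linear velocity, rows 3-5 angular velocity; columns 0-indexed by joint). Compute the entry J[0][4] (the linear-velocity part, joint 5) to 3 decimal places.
axis z_4 = (-0.0000,-0.5000,-0.8660); lever o_n−o_4 = (2.1213,1.3371,-1.9267)
cross product → J_v[:, 4] = (2.1213,-1.8371,1.0607)
J_ω[:, 4] = z_4
entry J[0][4] = 2.1213

2.121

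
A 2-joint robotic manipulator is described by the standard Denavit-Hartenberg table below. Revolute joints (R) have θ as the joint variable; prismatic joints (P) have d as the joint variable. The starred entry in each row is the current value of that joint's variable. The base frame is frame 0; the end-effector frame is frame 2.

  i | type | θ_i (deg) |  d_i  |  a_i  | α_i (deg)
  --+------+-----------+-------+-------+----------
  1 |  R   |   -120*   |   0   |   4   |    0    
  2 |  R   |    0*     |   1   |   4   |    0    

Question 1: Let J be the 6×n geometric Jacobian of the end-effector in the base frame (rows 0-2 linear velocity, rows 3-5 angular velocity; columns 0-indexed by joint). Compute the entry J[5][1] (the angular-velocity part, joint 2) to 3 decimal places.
1.000

axis z_1 = (0.0000,0.0000,1.0000); lever o_n−o_1 = (-2.0000,-3.4641,1.0000)
cross product → J_v[:, 1] = (3.4641,-2.0000,0.0000)
J_ω[:, 1] = z_1
entry J[5][1] = 1.0000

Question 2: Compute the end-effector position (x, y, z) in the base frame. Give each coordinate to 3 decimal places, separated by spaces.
after link 1: o_1 = (-2.0000, -3.4641, 0.0000)
after link 2: o_2 = (-4.0000, -6.9282, 1.0000)

-4.000 -6.928 1.000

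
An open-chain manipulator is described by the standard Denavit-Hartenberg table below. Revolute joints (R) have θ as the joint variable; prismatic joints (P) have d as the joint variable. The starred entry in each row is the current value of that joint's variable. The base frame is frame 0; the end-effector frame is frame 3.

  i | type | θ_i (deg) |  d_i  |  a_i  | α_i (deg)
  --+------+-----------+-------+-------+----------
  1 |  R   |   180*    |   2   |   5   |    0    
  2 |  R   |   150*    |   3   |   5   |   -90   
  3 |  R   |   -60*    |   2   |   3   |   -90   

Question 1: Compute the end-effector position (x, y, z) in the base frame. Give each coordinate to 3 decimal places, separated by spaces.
1.629 -1.518 7.598

after link 1: o_1 = (-5.0000, 0.0000, 2.0000)
after link 2: o_2 = (-0.6699, -2.5000, 5.0000)
after link 3: o_3 = (1.6292, -1.5179, 7.5981)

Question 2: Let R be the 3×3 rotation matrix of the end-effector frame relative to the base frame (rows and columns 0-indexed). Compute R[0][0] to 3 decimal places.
0.433

End-effector x-axis (col 0 of R) = (0.4330,-0.2500,0.8660)
R[0][0] = 0.4330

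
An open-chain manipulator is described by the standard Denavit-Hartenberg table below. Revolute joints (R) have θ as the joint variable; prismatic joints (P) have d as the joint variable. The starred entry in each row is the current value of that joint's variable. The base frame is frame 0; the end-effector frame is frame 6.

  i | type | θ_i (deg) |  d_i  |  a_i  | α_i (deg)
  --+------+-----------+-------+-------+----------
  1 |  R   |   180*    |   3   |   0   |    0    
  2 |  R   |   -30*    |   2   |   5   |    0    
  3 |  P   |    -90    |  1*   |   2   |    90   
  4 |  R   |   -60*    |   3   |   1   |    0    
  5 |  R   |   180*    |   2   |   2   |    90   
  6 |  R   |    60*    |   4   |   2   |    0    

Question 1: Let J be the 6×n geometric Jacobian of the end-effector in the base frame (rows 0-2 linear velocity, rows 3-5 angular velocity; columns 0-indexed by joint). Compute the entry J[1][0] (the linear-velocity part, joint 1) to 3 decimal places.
axis z_0 = ẑ; lever o_n−o_0 = (3.7321,3.0000,9.7321)
cross product → J_v[:, 0] = (-3.0000,3.7321,0.0000)
J_ω[:, 0] = z_0
entry J[1][0] = 3.7321

3.732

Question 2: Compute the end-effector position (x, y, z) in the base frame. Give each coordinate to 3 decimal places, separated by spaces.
after link 1: o_1 = (0.0000, 0.0000, 3.0000)
after link 2: o_2 = (-4.3301, 2.5000, 5.0000)
after link 3: o_3 = (-3.3301, 4.2321, 6.0000)
after link 4: o_4 = (-0.4821, 3.1651, 5.1340)
after link 5: o_5 = (0.7500, 1.2990, 6.8660)
after link 6: o_6 = (3.7321, 3.0000, 9.7321)

3.732 3.000 9.732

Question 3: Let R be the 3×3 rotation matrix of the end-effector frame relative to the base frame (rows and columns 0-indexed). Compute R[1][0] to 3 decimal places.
End-effector x-axis (col 0 of R) = (0.6250,-0.6495,0.4330)
R[1][0] = -0.6495

-0.650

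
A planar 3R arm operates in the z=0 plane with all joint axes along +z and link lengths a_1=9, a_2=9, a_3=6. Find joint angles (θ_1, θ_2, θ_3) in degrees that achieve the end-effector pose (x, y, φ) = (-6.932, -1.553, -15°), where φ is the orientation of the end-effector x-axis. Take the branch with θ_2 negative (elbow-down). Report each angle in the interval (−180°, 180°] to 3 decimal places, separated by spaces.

wrist centre = target − a_3·(cos φ, sin φ) = (-12.7276, -0.0001)
cos θ_2 = (161.9907−9²−9²)/(2·9·9) = -0.0001; θ_2 = -90.0033° (elbow-down)
β = atan2(-0.0001,-12.7276) = -179.9996°; ψ = atan2(-9.0000,8.9995) = -45.0017°
θ_1 = β − ψ = -134.9980°
θ_3 = φ − θ_1 − θ_2 = -149.9987° (wrapped to (-180°,180°])

-134.998 -90.003 -149.999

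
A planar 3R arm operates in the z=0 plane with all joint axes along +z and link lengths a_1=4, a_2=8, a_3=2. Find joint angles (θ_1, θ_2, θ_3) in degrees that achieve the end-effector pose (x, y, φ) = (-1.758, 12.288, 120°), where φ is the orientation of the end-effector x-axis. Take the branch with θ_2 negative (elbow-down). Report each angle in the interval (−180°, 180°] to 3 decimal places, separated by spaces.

134.999 -59.997 44.999

wrist centre = target − a_3·(cos φ, sin φ) = (-0.7580, 10.5559)
cos θ_2 = (112.0026−4²−8²)/(2·4·8) = 0.5000; θ_2 = -59.9973° (elbow-down)
β = atan2(10.5559,-0.7580) = 94.1072°; ψ = atan2(-6.9280,8.0003) = -40.8915°
θ_1 = β − ψ = 134.9987°
θ_3 = φ − θ_1 − θ_2 = 44.9986° (wrapped to (-180°,180°])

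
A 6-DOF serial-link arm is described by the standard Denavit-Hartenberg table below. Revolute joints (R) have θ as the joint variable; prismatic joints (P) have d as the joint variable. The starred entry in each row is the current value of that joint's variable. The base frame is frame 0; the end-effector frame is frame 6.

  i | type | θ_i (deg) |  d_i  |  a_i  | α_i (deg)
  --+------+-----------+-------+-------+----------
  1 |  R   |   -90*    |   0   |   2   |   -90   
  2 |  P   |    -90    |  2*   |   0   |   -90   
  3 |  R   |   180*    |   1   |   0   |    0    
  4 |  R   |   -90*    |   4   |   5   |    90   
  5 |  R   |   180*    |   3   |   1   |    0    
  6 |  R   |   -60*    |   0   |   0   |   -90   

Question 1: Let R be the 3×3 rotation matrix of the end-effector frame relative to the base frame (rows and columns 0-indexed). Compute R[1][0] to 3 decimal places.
-0.866

End-effector x-axis (col 0 of R) = (0.5000,-0.8660,-0.0000)
R[1][0] = -0.8660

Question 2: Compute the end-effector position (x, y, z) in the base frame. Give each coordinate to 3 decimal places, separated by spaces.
after link 1: o_1 = (0.0000, -2.0000, 0.0000)
after link 2: o_2 = (2.0000, -2.0000, 0.0000)
after link 3: o_3 = (2.0000, -3.0000, 0.0000)
after link 4: o_4 = (-3.0000, -7.0000, -0.0000)
after link 5: o_5 = (-2.0000, -7.0000, 3.0000)
after link 6: o_6 = (-2.0000, -7.0000, 3.0000)

-2.000 -7.000 3.000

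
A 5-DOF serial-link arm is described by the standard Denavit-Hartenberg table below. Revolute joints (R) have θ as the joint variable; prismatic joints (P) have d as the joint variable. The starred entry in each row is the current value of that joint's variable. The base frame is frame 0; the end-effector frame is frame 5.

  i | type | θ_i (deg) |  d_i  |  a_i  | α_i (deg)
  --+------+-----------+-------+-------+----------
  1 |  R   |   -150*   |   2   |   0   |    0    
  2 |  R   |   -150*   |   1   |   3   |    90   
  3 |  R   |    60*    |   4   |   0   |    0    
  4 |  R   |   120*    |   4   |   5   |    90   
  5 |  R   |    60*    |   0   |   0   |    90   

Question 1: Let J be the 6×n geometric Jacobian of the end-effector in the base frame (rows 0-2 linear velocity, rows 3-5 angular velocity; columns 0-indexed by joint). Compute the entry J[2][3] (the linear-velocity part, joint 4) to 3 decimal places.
axis z_3 = (0.8660,-0.5000,0.0000); lever o_n−o_3 = (0.9641,-6.3301,0.0000)
cross product → J_v[:, 3] = (-0.0000,-0.0000,-5.0000)
J_ω[:, 3] = z_3
entry J[2][3] = -5.0000

-5.000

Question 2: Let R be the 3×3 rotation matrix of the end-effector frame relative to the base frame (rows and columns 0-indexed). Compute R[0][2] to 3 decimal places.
-0.866

End-effector z-axis (col 2 of R) = (-0.8660,-0.5000,0.0000)
R[0][2] = -0.8660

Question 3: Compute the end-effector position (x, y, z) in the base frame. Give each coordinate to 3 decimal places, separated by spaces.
5.928 -5.732 3.000

after link 1: o_1 = (0.0000, 0.0000, 2.0000)
after link 2: o_2 = (1.5000, 2.5981, 3.0000)
after link 3: o_3 = (4.9641, 0.5981, 3.0000)
after link 4: o_4 = (5.9282, -5.7321, 3.0000)
after link 5: o_5 = (5.9282, -5.7321, 3.0000)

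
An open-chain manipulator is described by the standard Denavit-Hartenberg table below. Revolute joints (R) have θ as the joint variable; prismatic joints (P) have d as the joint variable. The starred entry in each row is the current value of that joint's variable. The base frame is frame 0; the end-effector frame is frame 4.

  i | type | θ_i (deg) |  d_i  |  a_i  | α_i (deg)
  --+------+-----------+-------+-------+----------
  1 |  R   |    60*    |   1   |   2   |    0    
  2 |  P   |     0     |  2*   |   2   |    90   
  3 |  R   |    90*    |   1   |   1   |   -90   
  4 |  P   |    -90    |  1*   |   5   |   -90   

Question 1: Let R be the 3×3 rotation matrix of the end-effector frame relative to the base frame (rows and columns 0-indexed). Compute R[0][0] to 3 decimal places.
0.866

End-effector x-axis (col 0 of R) = (0.8660,-0.5000,0.0000)
R[0][0] = 0.8660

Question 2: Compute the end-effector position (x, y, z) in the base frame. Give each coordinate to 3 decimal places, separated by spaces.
after link 1: o_1 = (1.0000, 1.7321, 1.0000)
after link 2: o_2 = (2.0000, 3.4641, 3.0000)
after link 3: o_3 = (2.8660, 2.9641, 4.0000)
after link 4: o_4 = (6.6962, -0.4019, 4.0000)

6.696 -0.402 4.000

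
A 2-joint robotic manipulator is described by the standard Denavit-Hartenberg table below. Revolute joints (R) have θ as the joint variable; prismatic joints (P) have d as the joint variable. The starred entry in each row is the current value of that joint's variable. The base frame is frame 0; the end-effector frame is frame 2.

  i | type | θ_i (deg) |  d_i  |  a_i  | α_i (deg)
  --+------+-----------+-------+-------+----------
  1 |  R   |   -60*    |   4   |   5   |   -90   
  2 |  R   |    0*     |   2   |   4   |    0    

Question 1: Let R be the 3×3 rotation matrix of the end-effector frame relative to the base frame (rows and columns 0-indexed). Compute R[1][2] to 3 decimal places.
0.500

End-effector z-axis (col 2 of R) = (0.8660,0.5000,0.0000)
R[1][2] = 0.5000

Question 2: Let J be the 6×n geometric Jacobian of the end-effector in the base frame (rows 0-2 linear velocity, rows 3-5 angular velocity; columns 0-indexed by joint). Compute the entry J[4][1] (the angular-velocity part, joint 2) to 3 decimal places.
axis z_1 = (0.8660,0.5000,0.0000); lever o_n−o_1 = (3.7321,-2.4641,0.0000)
cross product → J_v[:, 1] = (0.0000,0.0000,-4.0000)
J_ω[:, 1] = z_1
entry J[4][1] = 0.5000

0.500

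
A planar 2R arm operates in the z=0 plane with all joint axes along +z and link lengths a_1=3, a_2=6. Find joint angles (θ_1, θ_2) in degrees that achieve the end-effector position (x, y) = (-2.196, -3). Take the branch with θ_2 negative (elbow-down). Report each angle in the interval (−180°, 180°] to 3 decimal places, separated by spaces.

cos θ_2 = (13.8224−3²−6²)/(2·3·6) = -0.8660; θ_2 = -150.0021° (elbow-down)
β = atan2(-3.0000,-2.1960) = -126.2041°; ψ = atan2(-2.9998,-2.1963) = -126.2092°
θ_1 = β − ψ = 0.0050°

0.005 -150.002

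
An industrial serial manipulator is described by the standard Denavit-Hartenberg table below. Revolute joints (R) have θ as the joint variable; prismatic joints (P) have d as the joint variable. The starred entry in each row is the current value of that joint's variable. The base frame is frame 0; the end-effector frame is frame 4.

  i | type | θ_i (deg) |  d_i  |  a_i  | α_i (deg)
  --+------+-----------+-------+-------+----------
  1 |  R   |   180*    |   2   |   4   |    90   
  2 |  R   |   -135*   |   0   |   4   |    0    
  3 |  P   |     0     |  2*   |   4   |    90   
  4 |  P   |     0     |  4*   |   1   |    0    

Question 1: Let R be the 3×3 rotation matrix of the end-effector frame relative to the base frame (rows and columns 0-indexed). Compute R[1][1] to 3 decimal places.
1.000

End-effector y-axis (col 1 of R) = (0.0000,1.0000,0.0000)
R[1][1] = 1.0000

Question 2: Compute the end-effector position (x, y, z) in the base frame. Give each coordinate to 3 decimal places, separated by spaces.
5.192 2.000 -1.536

after link 1: o_1 = (-4.0000, 0.0000, 2.0000)
after link 2: o_2 = (-1.1716, 0.0000, -0.8284)
after link 3: o_3 = (1.6569, 2.0000, -3.6569)
after link 4: o_4 = (5.1924, 2.0000, -1.5355)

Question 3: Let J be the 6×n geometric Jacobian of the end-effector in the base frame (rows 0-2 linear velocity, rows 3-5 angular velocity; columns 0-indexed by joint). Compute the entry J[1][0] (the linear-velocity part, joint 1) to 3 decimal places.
axis z_0 = ẑ; lever o_n−o_0 = (5.1924,2.0000,-1.5355)
cross product → J_v[:, 0] = (-2.0000,5.1924,0.0000)
J_ω[:, 0] = z_0
entry J[1][0] = 5.1924

5.192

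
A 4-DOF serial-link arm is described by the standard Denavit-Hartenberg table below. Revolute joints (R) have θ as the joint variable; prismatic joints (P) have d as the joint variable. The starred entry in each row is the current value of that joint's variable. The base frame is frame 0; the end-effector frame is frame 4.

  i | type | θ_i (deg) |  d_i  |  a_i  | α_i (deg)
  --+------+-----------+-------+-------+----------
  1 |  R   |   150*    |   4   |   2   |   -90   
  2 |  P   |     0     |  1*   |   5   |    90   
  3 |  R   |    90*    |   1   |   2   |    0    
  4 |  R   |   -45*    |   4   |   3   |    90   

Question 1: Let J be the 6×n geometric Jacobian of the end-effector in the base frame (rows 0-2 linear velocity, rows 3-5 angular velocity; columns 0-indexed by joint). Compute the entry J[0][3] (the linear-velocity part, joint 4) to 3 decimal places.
0.776

axis z_3 = (0.0000,0.0000,1.0000); lever o_n−o_3 = (-2.8978,-0.7765,4.0000)
cross product → J_v[:, 3] = (0.7765,-2.8978,0.0000)
J_ω[:, 3] = z_3
entry J[0][3] = 0.7765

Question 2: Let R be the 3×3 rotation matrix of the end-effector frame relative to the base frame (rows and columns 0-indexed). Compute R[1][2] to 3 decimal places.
End-effector z-axis (col 2 of R) = (-0.2588,0.9659,0.0000)
R[1][2] = 0.9659

0.966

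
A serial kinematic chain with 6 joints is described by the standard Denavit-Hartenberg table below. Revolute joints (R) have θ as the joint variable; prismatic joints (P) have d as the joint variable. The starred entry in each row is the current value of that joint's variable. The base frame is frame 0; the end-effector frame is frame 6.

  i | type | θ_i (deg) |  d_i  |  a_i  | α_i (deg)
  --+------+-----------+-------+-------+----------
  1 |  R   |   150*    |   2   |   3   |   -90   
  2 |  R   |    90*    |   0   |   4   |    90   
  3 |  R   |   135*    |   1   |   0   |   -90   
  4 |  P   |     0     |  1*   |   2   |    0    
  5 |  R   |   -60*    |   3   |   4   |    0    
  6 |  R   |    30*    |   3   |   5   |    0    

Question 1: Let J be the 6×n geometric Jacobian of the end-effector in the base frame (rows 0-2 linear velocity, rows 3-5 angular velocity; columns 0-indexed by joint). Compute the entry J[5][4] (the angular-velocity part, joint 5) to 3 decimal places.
axis z_4 = (0.3536,0.6124,0.7071); lever o_n−o_4 = (-5.2818,2.7799,8.7187)
cross product → J_v[:, 4] = (3.3734,-6.8173,4.2173)
J_ω[:, 4] = z_4
entry J[5][4] = 0.7071

0.707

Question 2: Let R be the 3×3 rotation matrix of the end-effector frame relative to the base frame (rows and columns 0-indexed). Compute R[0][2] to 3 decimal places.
0.354

End-effector z-axis (col 2 of R) = (0.3536,0.6124,0.7071)
R[0][2] = 0.3536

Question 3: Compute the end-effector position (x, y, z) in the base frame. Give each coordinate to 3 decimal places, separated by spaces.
after link 1: o_1 = (-2.5981, 1.5000, 2.0000)
after link 2: o_2 = (-2.5981, 1.5000, -2.0000)
after link 3: o_3 = (-3.4641, 2.0000, -2.0000)
after link 4: o_4 = (-3.8177, 1.3876, 0.1213)
after link 5: o_5 = (-6.4641, 3.7321, 3.6569)
after link 6: o_6 = (-9.0994, 4.1675, 8.8400)

-9.099 4.168 8.840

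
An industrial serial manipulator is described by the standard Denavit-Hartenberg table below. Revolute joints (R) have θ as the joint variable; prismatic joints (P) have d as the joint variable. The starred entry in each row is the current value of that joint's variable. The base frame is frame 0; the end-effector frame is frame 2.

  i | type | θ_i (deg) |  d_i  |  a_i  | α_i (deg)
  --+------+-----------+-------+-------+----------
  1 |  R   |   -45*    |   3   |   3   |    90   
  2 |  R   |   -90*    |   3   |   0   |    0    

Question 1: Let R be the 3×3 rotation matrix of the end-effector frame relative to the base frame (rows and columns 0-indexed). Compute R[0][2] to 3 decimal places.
-0.707

End-effector z-axis (col 2 of R) = (-0.7071,-0.7071,0.0000)
R[0][2] = -0.7071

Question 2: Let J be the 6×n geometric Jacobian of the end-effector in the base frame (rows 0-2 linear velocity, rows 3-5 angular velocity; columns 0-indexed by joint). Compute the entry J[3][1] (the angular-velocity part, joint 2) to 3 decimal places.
-0.707

axis z_1 = (-0.7071,-0.7071,0.0000); lever o_n−o_1 = (-2.1213,-2.1213,0.0000)
cross product → J_v[:, 1] = (0.0000,-0.0000,0.0000)
J_ω[:, 1] = z_1
entry J[3][1] = -0.7071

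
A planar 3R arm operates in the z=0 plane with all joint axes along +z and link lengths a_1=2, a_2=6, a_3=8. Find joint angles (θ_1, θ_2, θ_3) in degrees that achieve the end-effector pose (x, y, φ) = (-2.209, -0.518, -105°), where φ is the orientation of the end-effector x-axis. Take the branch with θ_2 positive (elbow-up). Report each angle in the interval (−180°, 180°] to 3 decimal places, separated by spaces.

44.986 60.015 149.999

wrist centre = target − a_3·(cos φ, sin φ) = (-0.1384, 7.2094)
cos θ_2 = (51.9947−2²−6²)/(2·2·6) = 0.4998; θ_2 = 60.0146° (elbow-up)
β = atan2(7.2094,-0.1384) = 91.1002°; ψ = atan2(5.1969,4.9987) = 46.1139°
θ_1 = β − ψ = 44.9863°
θ_3 = φ − θ_1 − θ_2 = 149.9992° (wrapped to (-180°,180°])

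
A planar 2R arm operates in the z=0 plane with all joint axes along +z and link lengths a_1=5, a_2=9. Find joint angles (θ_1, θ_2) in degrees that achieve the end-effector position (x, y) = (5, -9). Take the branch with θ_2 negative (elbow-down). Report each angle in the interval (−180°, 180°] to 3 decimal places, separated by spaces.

0.000 -90.000

cos θ_2 = (106.0000−5²−9²)/(2·5·9) = 0.0000; θ_2 = -90.0000° (elbow-down)
β = atan2(-9.0000,5.0000) = -60.9454°; ψ = atan2(-9.0000,5.0000) = -60.9454°
θ_1 = β − ψ = 0.0000°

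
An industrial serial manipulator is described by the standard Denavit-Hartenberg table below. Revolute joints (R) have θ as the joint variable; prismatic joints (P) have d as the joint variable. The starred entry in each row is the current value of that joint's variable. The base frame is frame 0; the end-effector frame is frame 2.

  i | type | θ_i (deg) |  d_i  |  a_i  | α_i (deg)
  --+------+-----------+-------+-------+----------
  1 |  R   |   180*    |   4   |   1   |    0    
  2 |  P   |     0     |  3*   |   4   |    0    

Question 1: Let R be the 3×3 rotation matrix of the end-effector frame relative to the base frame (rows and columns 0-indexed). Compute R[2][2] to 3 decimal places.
1.000

End-effector z-axis (col 2 of R) = (0.0000,0.0000,1.0000)
R[2][2] = 1.0000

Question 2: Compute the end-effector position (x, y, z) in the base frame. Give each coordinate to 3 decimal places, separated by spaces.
after link 1: o_1 = (-1.0000, 0.0000, 4.0000)
after link 2: o_2 = (-5.0000, 0.0000, 7.0000)

-5.000 0.000 7.000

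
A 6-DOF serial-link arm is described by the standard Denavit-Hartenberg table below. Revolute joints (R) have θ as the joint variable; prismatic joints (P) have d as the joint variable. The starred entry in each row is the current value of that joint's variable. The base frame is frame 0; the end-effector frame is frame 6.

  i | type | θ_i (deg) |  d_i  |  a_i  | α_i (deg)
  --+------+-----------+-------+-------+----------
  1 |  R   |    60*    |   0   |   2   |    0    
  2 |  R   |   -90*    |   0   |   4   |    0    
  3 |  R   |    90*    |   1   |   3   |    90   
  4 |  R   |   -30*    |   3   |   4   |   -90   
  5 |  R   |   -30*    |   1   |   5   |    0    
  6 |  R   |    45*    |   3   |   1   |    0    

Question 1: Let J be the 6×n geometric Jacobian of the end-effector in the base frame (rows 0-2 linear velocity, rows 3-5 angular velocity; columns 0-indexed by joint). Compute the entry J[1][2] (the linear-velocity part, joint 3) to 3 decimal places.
11.064

axis z_2 = (0.0000,0.0000,1.0000); lever o_n−o_2 = (11.0643,8.6816,-0.1839)
cross product → J_v[:, 2] = (-8.6816,11.0643,0.0000)
J_ω[:, 2] = z_2
entry J[1][2] = 11.0643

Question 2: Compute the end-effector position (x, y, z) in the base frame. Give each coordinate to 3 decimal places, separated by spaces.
after link 1: o_1 = (1.0000, 1.7321, 0.0000)
after link 2: o_2 = (4.4641, -0.2679, 0.0000)
after link 3: o_3 = (5.9641, 2.3301, 1.0000)
after link 4: o_4 = (10.2942, 3.8301, -1.0000)
after link 5: o_5 = (14.5843, 6.2607, -2.2990)
after link 6: o_6 = (15.5284, 8.4136, -0.1839)

15.528 8.414 -0.184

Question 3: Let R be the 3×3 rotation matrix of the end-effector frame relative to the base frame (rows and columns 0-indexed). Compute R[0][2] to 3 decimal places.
0.250

End-effector z-axis (col 2 of R) = (0.2500,0.4330,0.8660)
R[0][2] = 0.2500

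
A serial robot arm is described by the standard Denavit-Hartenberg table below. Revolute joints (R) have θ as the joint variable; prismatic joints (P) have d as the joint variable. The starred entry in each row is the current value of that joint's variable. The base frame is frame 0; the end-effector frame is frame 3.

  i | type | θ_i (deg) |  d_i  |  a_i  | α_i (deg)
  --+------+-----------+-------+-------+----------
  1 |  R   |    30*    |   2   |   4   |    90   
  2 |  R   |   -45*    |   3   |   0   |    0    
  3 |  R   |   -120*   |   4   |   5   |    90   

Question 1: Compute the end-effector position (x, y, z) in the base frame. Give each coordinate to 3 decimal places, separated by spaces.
2.782 -6.477 0.706

after link 1: o_1 = (3.4641, 2.0000, 2.0000)
after link 2: o_2 = (4.9641, -0.5981, 2.0000)
after link 3: o_3 = (2.7815, -6.4770, 0.7059)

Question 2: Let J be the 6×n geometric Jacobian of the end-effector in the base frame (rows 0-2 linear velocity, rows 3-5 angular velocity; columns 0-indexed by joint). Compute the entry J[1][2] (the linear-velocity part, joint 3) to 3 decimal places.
0.647

axis z_2 = (0.5000,-0.8660,0.0000); lever o_n−o_2 = (-2.1826,-5.8789,-1.2941)
cross product → J_v[:, 2] = (1.1207,0.6470,-4.8296)
J_ω[:, 2] = z_2
entry J[1][2] = 0.6470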